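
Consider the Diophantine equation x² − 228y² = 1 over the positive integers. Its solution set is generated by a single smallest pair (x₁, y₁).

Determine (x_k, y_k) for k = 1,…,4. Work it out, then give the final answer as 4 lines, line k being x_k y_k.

151 10
45601 3020
13771351 912030
4158902401 275430040

[15; 10,30] for √228; ℓ=2 ⇒ convergent index 1
a_0=15:  p_0=15·1+0=15,  q_0=15·0+1=1
a_1=10:  p_1=10·15+1=151,  q_1=10·1+0=10
fundamental: x₁=151, y₁=10  (since 22801 − 228·100 = 1)
(x_2, y_2) = (151·151 + 228·10·10, 151·10 + 10·151) = (45601, 3020)
(x_3, y_3) = (151·45601 + 228·10·3020, 151·3020 + 10·45601) = (13771351, 912030)
(x_4, y_4) = (151·13771351 + 228·10·912030, 151·912030 + 10·13771351) = (4158902401, 275430040)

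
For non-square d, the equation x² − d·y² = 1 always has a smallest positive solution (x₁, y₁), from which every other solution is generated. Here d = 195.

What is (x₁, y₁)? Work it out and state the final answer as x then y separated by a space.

√195 = [13; 1,26, …], period ℓ=2 (even) → k=1
k=0  a_k=13  p_k/q_k = 13/1
k=1  a_k=1  p_k/q_k = 14/1
(x₁, y₁) = (14, 1);  14² − 195·1² = 1 ✓

14 1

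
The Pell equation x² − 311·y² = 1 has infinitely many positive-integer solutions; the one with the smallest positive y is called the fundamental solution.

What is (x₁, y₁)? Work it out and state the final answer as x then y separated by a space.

d=311: √d = [17; 1,1,1,2,1,…,1,1,34] (ℓ=16, even), read p_15/q_15
step 0: (17, 1)  from 17·(1,0) + (0,1)
…
step 4: (141, 8)  from 2·(53,3) + (35,2)
…
step 7: (4109, 233)  from 3·(1305,74) + (194,11)
…
step 9: (217583, 12338)  from 3·(71158,4035) + (4109,233)
step 10: (1376656, 78063)  from 6·(217583,12338) + (71158,4035)
…
step 13: (6159373, 349266)  from 1·(4565134,258865) + (1594239,90401)
step 14: (10724507, 608131)  from 1·(6159373,349266) + (4565134,258865)
step 15: (16883880, 957397)  from 1·(10724507,608131) + (6159373,349266)
(x₁, y₁) = (16883880, 957397);  16883880² − 311·957397² = 1 ✓

16883880 957397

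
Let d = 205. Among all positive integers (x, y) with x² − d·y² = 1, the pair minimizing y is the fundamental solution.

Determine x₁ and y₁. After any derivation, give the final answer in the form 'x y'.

√205 = [14; 3,6,1,4,1,6,3,28, …], period ℓ=8 (even) → k=7
step 0: (14, 1)  from 14·(1,0) + (0,1)
…
step 5: (1847, 129)  from 1·(1532,107) + (315,22)
step 6: (12614, 881)  from 6·(1847,129) + (1532,107)
step 7: (39689, 2772)  from 3·(12614,881) + (1847,129)
fundamental: x₁=39689, y₁=2772  (since 1575216721 − 205·7683984 = 1)

39689 2772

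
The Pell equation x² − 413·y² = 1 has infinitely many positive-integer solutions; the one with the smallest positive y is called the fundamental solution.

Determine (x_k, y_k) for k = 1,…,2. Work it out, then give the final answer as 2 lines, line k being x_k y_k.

[20; 3,9,1,4,1,9,3,40] for √413; ℓ=8 ⇒ convergent index 7
i=0: a=20 ⇒ p=20, q=1
…
i=2: a=9 ⇒ p=569, q=28
i=3: a=1 ⇒ p=630, q=31
…
i=6: a=9 ⇒ p=36560, q=1799
i=7: a=3 ⇒ p=113399, q=5580
→ (113399, 5580).  Check: 113399²=12859333201, 413·5580²=12859333200, difference 1.
k=2:  x_2 = 113399·113399+413·5580·5580 = 25718666401,  y_2 = 113399·5580+5580·113399 = 1265532840

113399 5580
25718666401 1265532840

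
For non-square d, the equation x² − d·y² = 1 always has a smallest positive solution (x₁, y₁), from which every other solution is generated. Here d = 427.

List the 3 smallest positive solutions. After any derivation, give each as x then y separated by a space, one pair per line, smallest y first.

d=427: √d = [20; 1,1,1,40] (ℓ=4, even), read p_3/q_3
a_0=20:  p_0=20·1+0=20,  q_0=20·0+1=1
a_1=1:  p_1=1·20+1=21,  q_1=1·1+0=1
a_2=1:  p_2=1·21+20=41,  q_2=1·1+1=2
a_3=1:  p_3=1·41+21=62,  q_3=1·2+1=3
→ (62, 3).  Check: 62²=3844, 427·3²=3843, difference 1.
n=2: (62,3)∘(62,3) = (62·62+427·3·3, 62·3+3·62) = (7687,372)
n=3: (7687,372)∘(62,3) = (62·7687+427·3·372, 62·372+3·7687) = (953126,46125)

62 3
7687 372
953126 46125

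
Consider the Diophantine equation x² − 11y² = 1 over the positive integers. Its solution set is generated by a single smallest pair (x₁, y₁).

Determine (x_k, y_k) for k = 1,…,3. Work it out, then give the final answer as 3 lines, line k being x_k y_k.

10 3
199 60
3970 1197

√11 = [3; 3,6, …], period ℓ=2 (even) → k=1
a_0=3:  p_0=3·1+0=3,  q_0=3·0+1=1
a_1=3:  p_1=3·3+1=10,  q_1=3·1+0=3
(x₁, y₁) = (10, 3);  10² − 11·3² = 1 ✓
k=2:  x_2 = 10·10+11·3·3 = 199,  y_2 = 10·3+3·10 = 60
k=3:  x_3 = 10·199+11·3·60 = 3970,  y_3 = 10·60+3·199 = 1197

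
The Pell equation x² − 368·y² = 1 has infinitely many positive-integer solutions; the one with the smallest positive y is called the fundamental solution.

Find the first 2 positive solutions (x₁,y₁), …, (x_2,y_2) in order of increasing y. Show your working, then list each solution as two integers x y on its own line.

√368 = [19; 5,2,5,38, …], period ℓ=4 (even) → k=3
a_0=19:  p_0=19·1+0=19,  q_0=19·0+1=1
…
a_2=2:  p_2=2·96+19=211,  q_2=2·5+1=11
a_3=5:  p_3=5·211+96=1151,  q_3=5·11+5=60
fundamental: x₁=1151, y₁=60  (since 1324801 − 368·3600 = 1)
(x_2, y_2) = (1151·1151 + 368·60·60, 1151·60 + 60·1151) = (2649601, 138120)

1151 60
2649601 138120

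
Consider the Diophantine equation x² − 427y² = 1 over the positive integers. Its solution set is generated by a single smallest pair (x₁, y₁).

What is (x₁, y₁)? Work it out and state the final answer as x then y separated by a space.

d=427: √d = [20; 1,1,1,40] (ℓ=4, even), read p_3/q_3
k=0  a_k=20  p_k/q_k = 20/1
k=1  a_k=1  p_k/q_k = 21/1
k=2  a_k=1  p_k/q_k = 41/2
k=3  a_k=1  p_k/q_k = 62/3
→ (62, 3).  Check: 62²=3844, 427·3²=3843, difference 1.

62 3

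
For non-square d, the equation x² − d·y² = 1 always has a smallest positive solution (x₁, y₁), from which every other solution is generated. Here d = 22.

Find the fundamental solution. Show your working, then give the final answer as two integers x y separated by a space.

√22 → a₀=4, period (1,2,4,2,1,8); ℓ=6 even so k=5
k=0  a_k=4  p_k/q_k = 4/1
k=1  a_k=1  p_k/q_k = 5/1
…
k=3  a_k=4  p_k/q_k = 61/13
k=4  a_k=2  p_k/q_k = 136/29
k=5  a_k=1  p_k/q_k = 197/42
fundamental: x₁=197, y₁=42  (since 38809 − 22·1764 = 1)

197 42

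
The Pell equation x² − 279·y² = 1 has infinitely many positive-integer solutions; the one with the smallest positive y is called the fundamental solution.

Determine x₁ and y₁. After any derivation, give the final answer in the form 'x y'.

1520 91

√279 → a₀=16, period (1,2,2,1,2,2,1,32); ℓ=8 even so k=7
k=0  a_k=16  p_k/q_k = 16/1
…
k=5  a_k=2  p_k/q_k = 451/27
k=6  a_k=2  p_k/q_k = 1069/64
k=7  a_k=1  p_k/q_k = 1520/91
(x₁, y₁) = (1520, 91);  1520² − 279·91² = 1 ✓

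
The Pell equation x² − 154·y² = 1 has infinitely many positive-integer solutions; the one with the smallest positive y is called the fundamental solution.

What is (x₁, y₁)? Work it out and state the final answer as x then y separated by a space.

[12; 2,2,3,1,2,1,3,2,2,24] for √154; ℓ=10 ⇒ convergent index 9
k=0  a_k=12  p_k/q_k = 12/1
k=1  a_k=2  p_k/q_k = 25/2
k=2  a_k=2  p_k/q_k = 62/5
k=3  a_k=3  p_k/q_k = 211/17
k=4  a_k=1  p_k/q_k = 273/22
k=5  a_k=2  p_k/q_k = 757/61
k=6  a_k=1  p_k/q_k = 1030/83
k=7  a_k=3  p_k/q_k = 3847/310
k=8  a_k=2  p_k/q_k = 8724/703
k=9  a_k=2  p_k/q_k = 21295/1716
→ (21295, 1716).  Check: 21295²=453477025, 154·1716²=453477024, difference 1.

21295 1716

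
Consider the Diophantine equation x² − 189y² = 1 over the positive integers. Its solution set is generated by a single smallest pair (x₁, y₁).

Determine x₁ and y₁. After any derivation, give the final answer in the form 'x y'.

55 4

√189 = [13; 1,2,1,26, …], period ℓ=4 (even) → k=3
i=0: a=13 ⇒ p=13, q=1
…
i=2: a=2 ⇒ p=41, q=3
i=3: a=1 ⇒ p=55, q=4
→ (55, 4).  Check: 55²=3025, 189·4²=3024, difference 1.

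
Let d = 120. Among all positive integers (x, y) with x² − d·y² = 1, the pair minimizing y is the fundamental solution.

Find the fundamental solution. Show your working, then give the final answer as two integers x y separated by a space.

11 1

[10; 1,20] for √120; ℓ=2 ⇒ convergent index 1
step 0: (10, 1)  from 10·(1,0) + (0,1)
step 1: (11, 1)  from 1·(10,1) + (1,0)
→ (11, 1).  Check: 11²=121, 120·1²=120, difference 1.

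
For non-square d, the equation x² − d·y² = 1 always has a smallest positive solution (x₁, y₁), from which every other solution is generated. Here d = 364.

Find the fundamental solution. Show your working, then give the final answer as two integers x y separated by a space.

4954951 259710

√364 → a₀=19, period (12,1,2,3,1,8,1,3,2,1,12,38); ℓ=12 even so k=11
i=0: a=19 ⇒ p=19, q=1
i=1: a=12 ⇒ p=229, q=12
i=2: a=1 ⇒ p=248, q=13
…
i=4: a=3 ⇒ p=2423, q=127
i=5: a=1 ⇒ p=3148, q=165
i=6: a=8 ⇒ p=27607, q=1447
i=7: a=1 ⇒ p=30755, q=1612
…
i=9: a=2 ⇒ p=270499, q=14178
i=10: a=1 ⇒ p=390371, q=20461
i=11: a=12 ⇒ p=4954951, q=259710
fundamental: x₁=4954951, y₁=259710  (since 24551539412401 − 364·67449284100 = 1)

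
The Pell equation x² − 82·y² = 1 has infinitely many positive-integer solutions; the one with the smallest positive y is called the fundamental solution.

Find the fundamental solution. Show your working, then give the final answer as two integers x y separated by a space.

√82 = [9; 18, …], period ℓ=1 (odd) → k=1
k=0  a_k=9  p_k/q_k = 9/1
k=1  a_k=18  p_k/q_k = 163/18
(x₁, y₁) = (163, 18);  163² − 82·18² = 1 ✓

163 18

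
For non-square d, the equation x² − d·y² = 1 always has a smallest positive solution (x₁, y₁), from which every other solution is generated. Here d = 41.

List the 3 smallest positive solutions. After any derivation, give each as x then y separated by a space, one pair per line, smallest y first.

[6; 2,2,12] for √41; ℓ=3 ⇒ convergent index 5
a_0=6:  p_0=6·1+0=6,  q_0=6·0+1=1
a_1=2:  p_1=2·6+1=13,  q_1=2·1+0=2
a_2=2:  p_2=2·13+6=32,  q_2=2·2+1=5
…
a_4=2:  p_4=2·397+32=826,  q_4=2·62+5=129
a_5=2:  p_5=2·826+397=2049,  q_5=2·129+62=320
(x₁, y₁) = (2049, 320);  2049² − 41·320² = 1 ✓
(x_2, y_2) = (2049·2049 + 41·320·320, 2049·320 + 320·2049) = (8396801, 1311360)
(x_3, y_3) = (2049·8396801 + 41·320·1311360, 2049·1311360 + 320·8396801) = (34410088449, 5373952960)

2049 320
8396801 1311360
34410088449 5373952960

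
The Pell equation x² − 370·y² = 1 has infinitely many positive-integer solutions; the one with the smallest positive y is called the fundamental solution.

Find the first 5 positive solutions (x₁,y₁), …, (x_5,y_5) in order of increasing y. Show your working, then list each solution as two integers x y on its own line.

√370 = [19; 4,4,38, …], period ℓ=3 (odd) → k=5
step 0: (19, 1)  from 19·(1,0) + (0,1)
step 1: (77, 4)  from 4·(19,1) + (1,0)
step 2: (327, 17)  from 4·(77,4) + (19,1)
…
step 4: (50339, 2617)  from 4·(12503,650) + (327,17)
step 5: (213859, 11118)  from 4·(50339,2617) + (12503,650)
(x₁, y₁) = (213859, 11118);  213859² − 370·11118² = 1 ✓
k=2:  x_2 = 213859·213859+370·11118·11118 = 91471343761,  y_2 = 213859·11118+11118·213859 = 4755368724
k=3:  x_3 = 213859·91471343761+370·11118·4755368724 = 39123940210553539,  y_3 = 213859·4755368724+11118·91471343761 = 2033956799880714
k=4:  x_4 = 213859·39123940210553539+370·11118·2033956799880714 = 16734013458886067250241,  y_4 = 213859·2033956799880714+11118·39123940210553539 = 869959934526623861928
k=5:  x_5 = 213859·16734013458886067250241+370·11118·869959934526623861928 = 7157438768568706971928026499,  y_5 = 213859·869959934526623861928+11118·16734013458886067250241 = 372097523273824548176239590

213859 11118
91471343761 4755368724
39123940210553539 2033956799880714
16734013458886067250241 869959934526623861928
7157438768568706971928026499 372097523273824548176239590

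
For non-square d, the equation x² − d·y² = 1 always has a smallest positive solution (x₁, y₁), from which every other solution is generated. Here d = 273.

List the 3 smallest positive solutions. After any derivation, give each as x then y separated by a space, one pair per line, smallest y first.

727 44
1057057 63976
1536960151 93021060

d=273: √d = [16; 1,1,10,1,1,32] (ℓ=6, even), read p_5/q_5
i=0: a=16 ⇒ p=16, q=1
i=1: a=1 ⇒ p=17, q=1
…
i=4: a=1 ⇒ p=380, q=23
i=5: a=1 ⇒ p=727, q=44
→ (727, 44).  Check: 727²=528529, 273·44²=528528, difference 1.
(727+44√273)^2 = 1057057 + 63976√273
(727+44√273)^3 = 1536960151 + 93021060√273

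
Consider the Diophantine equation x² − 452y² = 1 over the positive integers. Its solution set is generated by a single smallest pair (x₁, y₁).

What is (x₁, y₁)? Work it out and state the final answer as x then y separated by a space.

√452 = [21; 3,1,5,3,10,3,5,1,3,42, …], period ℓ=10 (even) → k=9
a_0=21:  p_0=21·1+0=21,  q_0=21·0+1=1
…
a_2=1:  p_2=1·64+21=85,  q_2=1·3+1=4
a_3=5:  p_3=5·85+64=489,  q_3=5·4+3=23
a_4=3:  p_4=3·489+85=1552,  q_4=3·23+4=73
a_5=10:  p_5=10·1552+489=16009,  q_5=10·73+23=753
a_6=3:  p_6=3·16009+1552=49579,  q_6=3·753+73=2332
a_7=5:  p_7=5·49579+16009=263904,  q_7=5·2332+753=12413
a_8=1:  p_8=1·263904+49579=313483,  q_8=1·12413+2332=14745
a_9=3:  p_9=3·313483+263904=1204353,  q_9=3·14745+12413=56648
(x₁, y₁) = (1204353, 56648);  1204353² − 452·56648² = 1 ✓

1204353 56648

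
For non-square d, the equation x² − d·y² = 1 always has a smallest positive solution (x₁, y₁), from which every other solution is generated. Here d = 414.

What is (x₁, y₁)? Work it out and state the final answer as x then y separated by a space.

d=414: √d = [20; 2,1,7,2,7,1,2,40] (ℓ=8, even), read p_7/q_7
a_0=20:  p_0=20·1+0=20,  q_0=20·0+1=1
…
a_6=1:  p_6=1·7447+997=8444,  q_6=1·366+49=415
a_7=2:  p_7=2·8444+7447=24335,  q_7=2·415+366=1196
→ (24335, 1196).  Check: 24335²=592192225, 414·1196²=592192224, difference 1.

24335 1196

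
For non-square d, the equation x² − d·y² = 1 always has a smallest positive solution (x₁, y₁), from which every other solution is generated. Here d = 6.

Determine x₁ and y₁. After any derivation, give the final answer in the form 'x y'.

5 2

[2; 2,4] for √6; ℓ=2 ⇒ convergent index 1
i=0: a=2 ⇒ p=2, q=1
i=1: a=2 ⇒ p=5, q=2
→ (5, 2).  Check: 5²=25, 6·2²=24, difference 1.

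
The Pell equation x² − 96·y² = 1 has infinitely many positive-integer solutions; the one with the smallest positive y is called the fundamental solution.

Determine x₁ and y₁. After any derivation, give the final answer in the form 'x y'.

d=96: √d = [9; 1,3,1,18] (ℓ=4, even), read p_3/q_3
i=0: a=9 ⇒ p=9, q=1
i=1: a=1 ⇒ p=10, q=1
i=2: a=3 ⇒ p=39, q=4
i=3: a=1 ⇒ p=49, q=5
→ (49, 5).  Check: 49²=2401, 96·5²=2400, difference 1.

49 5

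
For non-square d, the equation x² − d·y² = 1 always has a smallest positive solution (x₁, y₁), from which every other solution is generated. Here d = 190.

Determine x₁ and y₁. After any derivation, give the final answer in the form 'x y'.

d=190: √d = [13; 1,3,1,1,1,…,3,1,26] (ℓ=14, even), read p_13/q_13
k=0  a_k=13  p_k/q_k = 13/1
…
k=5  a_k=1  p_k/q_k = 193/14
…
k=8  a_k=2  p_k/q_k = 2936/213
k=9  a_k=1  p_k/q_k = 4149/301
k=10  a_k=1  p_k/q_k = 7085/514
…
k=12  a_k=3  p_k/q_k = 40787/2959
k=13  a_k=1  p_k/q_k = 52021/3774
(x₁, y₁) = (52021, 3774);  52021² − 190·3774² = 1 ✓

52021 3774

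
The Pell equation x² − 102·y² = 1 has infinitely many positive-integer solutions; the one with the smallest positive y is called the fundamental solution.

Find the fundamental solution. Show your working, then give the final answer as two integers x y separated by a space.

√102 = [10; 10,20, …], period ℓ=2 (even) → k=1
i=0: a=10 ⇒ p=10, q=1
i=1: a=10 ⇒ p=101, q=10
→ (101, 10).  Check: 101²=10201, 102·10²=10200, difference 1.

101 10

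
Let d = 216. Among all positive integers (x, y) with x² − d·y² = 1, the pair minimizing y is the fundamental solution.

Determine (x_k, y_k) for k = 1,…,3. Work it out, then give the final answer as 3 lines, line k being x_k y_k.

[14; 1,2,3,2,1,28] for √216; ℓ=6 ⇒ convergent index 5
i=0: a=14 ⇒ p=14, q=1
i=1: a=1 ⇒ p=15, q=1
…
i=3: a=3 ⇒ p=147, q=10
i=4: a=2 ⇒ p=338, q=23
i=5: a=1 ⇒ p=485, q=33
(x₁, y₁) = (485, 33);  485² − 216·33² = 1 ✓
(x_2, y_2) = (485·485 + 216·33·33, 485·33 + 33·485) = (470449, 32010)
(x_3, y_3) = (485·470449 + 216·33·32010, 485·32010 + 33·470449) = (456335045, 31049667)

485 33
470449 32010
456335045 31049667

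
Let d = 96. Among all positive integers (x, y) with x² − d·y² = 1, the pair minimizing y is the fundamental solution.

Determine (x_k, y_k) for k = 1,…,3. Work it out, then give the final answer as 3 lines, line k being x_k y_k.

d=96: √d = [9; 1,3,1,18] (ℓ=4, even), read p_3/q_3
k=0  a_k=9  p_k/q_k = 9/1
…
k=2  a_k=3  p_k/q_k = 39/4
k=3  a_k=1  p_k/q_k = 49/5
→ (49, 5).  Check: 49²=2401, 96·5²=2400, difference 1.
(49+5√96)^2 = 4801 + 490√96
(49+5√96)^3 = 470449 + 48015√96

49 5
4801 490
470449 48015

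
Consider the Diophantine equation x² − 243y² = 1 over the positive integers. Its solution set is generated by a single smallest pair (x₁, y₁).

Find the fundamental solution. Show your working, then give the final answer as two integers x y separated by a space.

√243 = [15; 1,1,2,3,15,3,2,1,1,30, …], period ℓ=10 (even) → k=9
step 0: (15, 1)  from 15·(1,0) + (0,1)
…
step 5: (4053, 260)  from 15·(265,17) + (78,5)
…
step 7: (28901, 1854)  from 2·(12424,797) + (4053,260)
step 8: (41325, 2651)  from 1·(28901,1854) + (12424,797)
step 9: (70226, 4505)  from 1·(41325,2651) + (28901,1854)
fundamental: x₁=70226, y₁=4505  (since 4931691076 − 243·20295025 = 1)

70226 4505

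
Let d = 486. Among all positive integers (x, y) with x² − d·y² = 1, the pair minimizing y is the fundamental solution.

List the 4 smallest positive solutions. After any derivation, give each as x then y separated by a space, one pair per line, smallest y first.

485 22
470449 21340
456335045 20699778
442644523201 20078763320

√486 = [22; 22,44, …], period ℓ=2 (even) → k=1
a_0=22:  p_0=22·1+0=22,  q_0=22·0+1=1
a_1=22:  p_1=22·22+1=485,  q_1=22·1+0=22
→ (485, 22).  Check: 485²=235225, 486·22²=235224, difference 1.
n=2: (485,22)∘(485,22) = (485·485+486·22·22, 485·22+22·485) = (470449,21340)
n=3: (470449,21340)∘(485,22) = (485·470449+486·22·21340, 485·21340+22·470449) = (456335045,20699778)
n=4: (456335045,20699778)∘(485,22) = (485·456335045+486·22·20699778, 485·20699778+22·456335045) = (442644523201,20078763320)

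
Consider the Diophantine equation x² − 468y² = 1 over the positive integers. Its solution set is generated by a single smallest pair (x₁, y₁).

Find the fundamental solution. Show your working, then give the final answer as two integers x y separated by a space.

d=468: √d = [21; 1,1,1,2,1,1,1,42] (ℓ=8, even), read p_7/q_7
i=0: a=21 ⇒ p=21, q=1
…
i=6: a=1 ⇒ p=411, q=19
i=7: a=1 ⇒ p=649, q=30
fundamental: x₁=649, y₁=30  (since 421201 − 468·900 = 1)

649 30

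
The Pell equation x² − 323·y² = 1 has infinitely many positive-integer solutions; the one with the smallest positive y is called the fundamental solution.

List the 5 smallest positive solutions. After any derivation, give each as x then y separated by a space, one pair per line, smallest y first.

18 1
647 36
23274 1295
837217 46584
30116538 1675729

[17; 1,34] for √323; ℓ=2 ⇒ convergent index 1
k=0  a_k=17  p_k/q_k = 17/1
k=1  a_k=1  p_k/q_k = 18/1
(x₁, y₁) = (18, 1);  18² − 323·1² = 1 ✓
(x_2, y_2) = (18·18 + 323·1·1, 18·1 + 1·18) = (647, 36)
(x_3, y_3) = (18·647 + 323·1·36, 18·36 + 1·647) = (23274, 1295)
(x_4, y_4) = (18·23274 + 323·1·1295, 18·1295 + 1·23274) = (837217, 46584)
(x_5, y_5) = (18·837217 + 323·1·46584, 18·46584 + 1·837217) = (30116538, 1675729)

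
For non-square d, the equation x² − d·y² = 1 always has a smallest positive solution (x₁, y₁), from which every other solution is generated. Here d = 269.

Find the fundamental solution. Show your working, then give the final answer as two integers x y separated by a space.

d=269: √d = [16; 2,2,32] (ℓ=3, odd), read p_5/q_5
a_0=16:  p_0=16·1+0=16,  q_0=16·0+1=1
a_1=2:  p_1=2·16+1=33,  q_1=2·1+0=2
…
a_3=32:  p_3=32·82+33=2657,  q_3=32·5+2=162
a_4=2:  p_4=2·2657+82=5396,  q_4=2·162+5=329
a_5=2:  p_5=2·5396+2657=13449,  q_5=2·329+162=820
(x₁, y₁) = (13449, 820);  13449² − 269·820² = 1 ✓

13449 820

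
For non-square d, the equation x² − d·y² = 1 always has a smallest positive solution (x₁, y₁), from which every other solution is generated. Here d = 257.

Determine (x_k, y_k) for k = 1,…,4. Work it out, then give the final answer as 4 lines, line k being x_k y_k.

513 32
526337 32832
540021249 33685600
554061275137 34561392768

[16; 32] for √257; ℓ=1 ⇒ convergent index 1
a_0=16:  p_0=16·1+0=16,  q_0=16·0+1=1
a_1=32:  p_1=32·16+1=513,  q_1=32·1+0=32
→ (513, 32).  Check: 513²=263169, 257·32²=263168, difference 1.
n=2: (513,32)∘(513,32) = (513·513+257·32·32, 513·32+32·513) = (526337,32832)
n=3: (526337,32832)∘(513,32) = (513·526337+257·32·32832, 513·32832+32·526337) = (540021249,33685600)
n=4: (540021249,33685600)∘(513,32) = (513·540021249+257·32·33685600, 513·33685600+32·540021249) = (554061275137,34561392768)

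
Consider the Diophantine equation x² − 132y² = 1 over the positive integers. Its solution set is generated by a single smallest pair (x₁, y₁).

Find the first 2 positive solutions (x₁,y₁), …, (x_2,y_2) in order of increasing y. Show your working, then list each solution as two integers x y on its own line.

23 2
1057 92

√132 → a₀=11, period (2,22); ℓ=2 even so k=1
step 0: (11, 1)  from 11·(1,0) + (0,1)
step 1: (23, 2)  from 2·(11,1) + (1,0)
fundamental: x₁=23, y₁=2  (since 529 − 132·4 = 1)
(x_2, y_2) = (23·23 + 132·2·2, 23·2 + 2·23) = (1057, 92)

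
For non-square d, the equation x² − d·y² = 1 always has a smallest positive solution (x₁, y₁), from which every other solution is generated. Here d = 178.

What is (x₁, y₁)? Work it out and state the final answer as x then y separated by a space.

1601 120

√178 = [13; 2,1,12,1,2,26, …], period ℓ=6 (even) → k=5
a_0=13:  p_0=13·1+0=13,  q_0=13·0+1=1
a_1=2:  p_1=2·13+1=27,  q_1=2·1+0=2
…
a_3=12:  p_3=12·40+27=507,  q_3=12·3+2=38
a_4=1:  p_4=1·507+40=547,  q_4=1·38+3=41
a_5=2:  p_5=2·547+507=1601,  q_5=2·41+38=120
→ (1601, 120).  Check: 1601²=2563201, 178·120²=2563200, difference 1.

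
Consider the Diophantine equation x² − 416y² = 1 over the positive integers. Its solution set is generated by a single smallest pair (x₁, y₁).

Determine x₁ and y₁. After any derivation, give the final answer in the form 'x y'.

5201 255

d=416: √d = [20; 2,1,1,9,1,1,2,40] (ℓ=8, even), read p_7/q_7
k=0  a_k=20  p_k/q_k = 20/1
…
k=3  a_k=1  p_k/q_k = 102/5
k=4  a_k=9  p_k/q_k = 979/48
k=5  a_k=1  p_k/q_k = 1081/53
k=6  a_k=1  p_k/q_k = 2060/101
k=7  a_k=2  p_k/q_k = 5201/255
(x₁, y₁) = (5201, 255);  5201² − 416·255² = 1 ✓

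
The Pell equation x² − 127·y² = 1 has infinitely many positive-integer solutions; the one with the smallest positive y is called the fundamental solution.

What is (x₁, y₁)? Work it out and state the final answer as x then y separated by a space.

√127 = [11; 3,1,2,2,7,11,7,2,2,1,3,22, …], period ℓ=12 (even) → k=11
i=0: a=11 ⇒ p=11, q=1
…
i=3: a=2 ⇒ p=124, q=11
i=4: a=2 ⇒ p=293, q=26
i=5: a=7 ⇒ p=2175, q=193
i=6: a=11 ⇒ p=24218, q=2149
i=7: a=7 ⇒ p=171701, q=15236
i=8: a=2 ⇒ p=367620, q=32621
i=9: a=2 ⇒ p=906941, q=80478
i=10: a=1 ⇒ p=1274561, q=113099
i=11: a=3 ⇒ p=4730624, q=419775
fundamental: x₁=4730624, y₁=419775  (since 22378803429376 − 127·176211050625 = 1)

4730624 419775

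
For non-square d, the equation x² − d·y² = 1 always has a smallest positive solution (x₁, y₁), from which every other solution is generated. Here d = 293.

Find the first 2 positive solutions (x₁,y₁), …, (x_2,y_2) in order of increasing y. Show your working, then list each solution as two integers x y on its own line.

√293 → a₀=17, period (8,1,1,8,34); ℓ=5 odd so k=9
k=0  a_k=17  p_k/q_k = 17/1
k=1  a_k=8  p_k/q_k = 137/8
k=2  a_k=1  p_k/q_k = 154/9
…
k=4  a_k=8  p_k/q_k = 2482/145
k=5  a_k=34  p_k/q_k = 84679/4947
k=6  a_k=8  p_k/q_k = 679914/39721
k=7  a_k=1  p_k/q_k = 764593/44668
k=8  a_k=1  p_k/q_k = 1444507/84389
k=9  a_k=8  p_k/q_k = 12320649/719780
→ (12320649, 719780).  Check: 12320649²=151798391781201, 293·719780²=151798391781200, difference 1.
(12320649+719780√293)^2 = 303596783562401 + 17736313474440√293

12320649 719780
303596783562401 17736313474440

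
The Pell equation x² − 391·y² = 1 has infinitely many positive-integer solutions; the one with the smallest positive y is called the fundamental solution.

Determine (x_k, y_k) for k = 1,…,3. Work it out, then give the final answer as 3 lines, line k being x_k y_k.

7338680 371133
107712448284799 5447252648880
1580934379957370111960 79951288138564985667

√391 → a₀=19, period (1,3,2,2,1,…,3,1,38); ℓ=16 even so k=15
step 0: (19, 1)  from 19·(1,0) + (0,1)
step 1: (20, 1)  from 1·(19,1) + (1,0)
…
step 3: (178, 9)  from 2·(79,4) + (20,1)
step 4: (435, 22)  from 2·(178,9) + (79,4)
…
step 7: (2709, 137)  from 2·(1048,53) + (613,31)
step 8: (52519, 2656)  from 19·(2709,137) + (1048,53)
step 9: (107747, 5449)  from 2·(52519,2656) + (2709,137)
step 10: (160266, 8105)  from 1·(107747,5449) + (52519,2656)
step 11: (268013, 13554)  from 1·(160266,8105) + (107747,5449)
step 12: (696292, 35213)  from 2·(268013,13554) + (160266,8105)
…
step 14: (5678083, 287153)  from 3·(1660597,83980) + (696292,35213)
step 15: (7338680, 371133)  from 1·(5678083,287153) + (1660597,83980)
→ (7338680, 371133).  Check: 7338680²=53856224142400, 391·371133²=53856224142399, difference 1.
(7338680+371133√391)^2 = 107712448284799 + 5447252648880√391
(7338680+371133√391)^3 = 1580934379957370111960 + 79951288138564985667√391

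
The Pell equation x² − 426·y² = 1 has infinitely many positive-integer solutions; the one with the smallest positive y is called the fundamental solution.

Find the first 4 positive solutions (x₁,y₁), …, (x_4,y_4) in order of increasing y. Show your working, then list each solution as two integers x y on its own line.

88751 4300
15753480001 763258600
2796274207048751 135479928012900
496344264283813920001 24047958181382517200

d=426: √d = [20; 1,1,1,3,2,6,2,3,1,1,1,40] (ℓ=12, even), read p_11/q_11
i=0: a=20 ⇒ p=20, q=1
i=1: a=1 ⇒ p=21, q=1
…
i=5: a=2 ⇒ p=516, q=25
i=6: a=6 ⇒ p=3323, q=161
i=7: a=2 ⇒ p=7162, q=347
…
i=9: a=1 ⇒ p=31971, q=1549
i=10: a=1 ⇒ p=56780, q=2751
i=11: a=1 ⇒ p=88751, q=4300
→ (88751, 4300).  Check: 88751²=7876740001, 426·4300²=7876740000, difference 1.
(88751+4300√426)^2 = 15753480001 + 763258600√426
(88751+4300√426)^3 = 2796274207048751 + 135479928012900√426
(88751+4300√426)^4 = 496344264283813920001 + 24047958181382517200√426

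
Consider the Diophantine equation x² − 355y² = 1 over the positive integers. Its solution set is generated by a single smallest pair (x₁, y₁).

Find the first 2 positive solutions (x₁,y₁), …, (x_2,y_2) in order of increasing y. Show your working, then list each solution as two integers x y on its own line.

954809 50676
1823320452961 96771801768

[18; 1,5,3,3,1,6,1,3,3,5,1,36] for √355; ℓ=12 ⇒ convergent index 11
a_0=18:  p_0=18·1+0=18,  q_0=18·0+1=1
…
a_2=5:  p_2=5·19+18=113,  q_2=5·1+1=6
…
a_4=3:  p_4=3·358+113=1187,  q_4=3·19+6=63
…
a_6=6:  p_6=6·1545+1187=10457,  q_6=6·82+63=555
…
a_8=3:  p_8=3·12002+10457=46463,  q_8=3·637+555=2466
a_9=3:  p_9=3·46463+12002=151391,  q_9=3·2466+637=8035
a_10=5:  p_10=5·151391+46463=803418,  q_10=5·8035+2466=42641
a_11=1:  p_11=1·803418+151391=954809,  q_11=1·42641+8035=50676
→ (954809, 50676).  Check: 954809²=911660226481, 355·50676²=911660226480, difference 1.
(954809+50676√355)^2 = 1823320452961 + 96771801768√355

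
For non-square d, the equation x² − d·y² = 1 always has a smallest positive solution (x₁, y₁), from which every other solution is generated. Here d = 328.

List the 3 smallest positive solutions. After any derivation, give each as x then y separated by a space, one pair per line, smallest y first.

163 9
53137 2934
17322499 956475

[18; 9,36] for √328; ℓ=2 ⇒ convergent index 1
k=0  a_k=18  p_k/q_k = 18/1
k=1  a_k=9  p_k/q_k = 163/9
(x₁, y₁) = (163, 9);  163² − 328·9² = 1 ✓
n=2: (163,9)∘(163,9) = (163·163+328·9·9, 163·9+9·163) = (53137,2934)
n=3: (53137,2934)∘(163,9) = (163·53137+328·9·2934, 163·2934+9·53137) = (17322499,956475)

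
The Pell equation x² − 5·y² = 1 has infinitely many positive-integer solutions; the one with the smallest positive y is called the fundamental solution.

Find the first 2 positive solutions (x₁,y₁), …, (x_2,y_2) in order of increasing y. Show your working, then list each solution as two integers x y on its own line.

d=5: √d = [2; 4] (ℓ=1, odd), read p_1/q_1
k=0  a_k=2  p_k/q_k = 2/1
k=1  a_k=4  p_k/q_k = 9/4
fundamental: x₁=9, y₁=4  (since 81 − 5·16 = 1)
n=2: (9,4)∘(9,4) = (9·9+5·4·4, 9·4+4·9) = (161,72)

9 4
161 72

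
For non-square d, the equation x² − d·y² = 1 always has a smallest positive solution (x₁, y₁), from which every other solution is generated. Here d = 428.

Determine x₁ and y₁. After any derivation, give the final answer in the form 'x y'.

1850887 89466

√428 = [20; 1,2,4,1,5,10,5,1,4,2,1,40, …], period ℓ=12 (even) → k=11
i=0: a=20 ⇒ p=20, q=1
…
i=4: a=1 ⇒ p=331, q=16
i=5: a=5 ⇒ p=1924, q=93
i=6: a=10 ⇒ p=19571, q=946
…
i=9: a=4 ⇒ p=577179, q=27899
i=10: a=2 ⇒ p=1273708, q=61567
i=11: a=1 ⇒ p=1850887, q=89466
→ (1850887, 89466).  Check: 1850887²=3425782686769, 428·89466²=3425782686768, difference 1.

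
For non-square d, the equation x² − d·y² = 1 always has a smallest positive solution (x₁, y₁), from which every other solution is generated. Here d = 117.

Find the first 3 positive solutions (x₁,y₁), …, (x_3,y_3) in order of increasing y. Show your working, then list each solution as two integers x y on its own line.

√117 → a₀=10, period (1,4,2,4,1,20); ℓ=6 even so k=5
step 0: (10, 1)  from 10·(1,0) + (0,1)
…
step 2: (54, 5)  from 4·(11,1) + (10,1)
…
step 4: (530, 49)  from 4·(119,11) + (54,5)
step 5: (649, 60)  from 1·(530,49) + (119,11)
fundamental: x₁=649, y₁=60  (since 421201 − 117·3600 = 1)
(x_2, y_2) = (649·649 + 117·60·60, 649·60 + 60·649) = (842401, 77880)
(x_3, y_3) = (649·842401 + 117·60·77880, 649·77880 + 60·842401) = (1093435849, 101088180)

649 60
842401 77880
1093435849 101088180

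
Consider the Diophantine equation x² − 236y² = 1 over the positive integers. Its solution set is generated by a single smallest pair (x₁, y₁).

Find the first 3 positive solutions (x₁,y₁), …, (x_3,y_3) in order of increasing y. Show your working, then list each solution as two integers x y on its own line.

561799 36570
631236232801 41089978860
709255768702176199 46168618067101710

[15; 2,1,3,5,1,6,1,5,3,1,2,30] for √236; ℓ=12 ⇒ convergent index 11
step 0: (15, 1)  from 15·(1,0) + (0,1)
…
step 10: (203535, 13249)  from 1·(154729,10072) + (48806,3177)
step 11: (561799, 36570)  from 2·(203535,13249) + (154729,10072)
→ (561799, 36570).  Check: 561799²=315618116401, 236·36570²=315618116400, difference 1.
n=2: (561799,36570)∘(561799,36570) = (561799·561799+236·36570·36570, 561799·36570+36570·561799) = (631236232801,41089978860)
n=3: (631236232801,41089978860)∘(561799,36570) = (561799·631236232801+236·36570·41089978860, 561799·41089978860+36570·631236232801) = (709255768702176199,46168618067101710)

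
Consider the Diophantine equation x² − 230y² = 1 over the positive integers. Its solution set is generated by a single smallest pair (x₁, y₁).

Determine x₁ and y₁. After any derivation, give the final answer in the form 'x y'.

√230 → a₀=15, period (6,30); ℓ=2 even so k=1
k=0  a_k=15  p_k/q_k = 15/1
k=1  a_k=6  p_k/q_k = 91/6
→ (91, 6).  Check: 91²=8281, 230·6²=8280, difference 1.

91 6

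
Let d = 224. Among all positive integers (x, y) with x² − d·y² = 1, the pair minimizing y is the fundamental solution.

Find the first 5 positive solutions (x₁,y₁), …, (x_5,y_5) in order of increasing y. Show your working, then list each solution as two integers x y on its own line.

15 1
449 30
13455 899
403201 26940
12082575 807301

√224 → a₀=14, period (1,28); ℓ=2 even so k=1
step 0: (14, 1)  from 14·(1,0) + (0,1)
step 1: (15, 1)  from 1·(14,1) + (1,0)
→ (15, 1).  Check: 15²=225, 224·1²=224, difference 1.
(x_2, y_2) = (15·15 + 224·1·1, 15·1 + 1·15) = (449, 30)
(x_3, y_3) = (15·449 + 224·1·30, 15·30 + 1·449) = (13455, 899)
(x_4, y_4) = (15·13455 + 224·1·899, 15·899 + 1·13455) = (403201, 26940)
(x_5, y_5) = (15·403201 + 224·1·26940, 15·26940 + 1·403201) = (12082575, 807301)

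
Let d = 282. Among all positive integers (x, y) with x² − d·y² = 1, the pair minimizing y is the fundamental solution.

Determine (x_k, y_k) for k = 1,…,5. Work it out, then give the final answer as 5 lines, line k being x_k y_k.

2351 140
11054401 658280
51977791151 3095232420
244399562937601 14553782180560
1149166692954808751 68431880717760700

[16; 1,3,1,4,1,3,1,32] for √282; ℓ=8 ⇒ convergent index 7
a_0=16:  p_0=16·1+0=16,  q_0=16·0+1=1
a_1=1:  p_1=1·16+1=17,  q_1=1·1+0=1
…
a_3=1:  p_3=1·67+17=84,  q_3=1·4+1=5
a_4=4:  p_4=4·84+67=403,  q_4=4·5+4=24
…
a_6=3:  p_6=3·487+403=1864,  q_6=3·29+24=111
a_7=1:  p_7=1·1864+487=2351,  q_7=1·111+29=140
(x₁, y₁) = (2351, 140);  2351² − 282·140² = 1 ✓
(x_2, y_2) = (2351·2351 + 282·140·140, 2351·140 + 140·2351) = (11054401, 658280)
(x_3, y_3) = (2351·11054401 + 282·140·658280, 2351·658280 + 140·11054401) = (51977791151, 3095232420)
(x_4, y_4) = (2351·51977791151 + 282·140·3095232420, 2351·3095232420 + 140·51977791151) = (244399562937601, 14553782180560)
(x_5, y_5) = (2351·244399562937601 + 282·140·14553782180560, 2351·14553782180560 + 140·244399562937601) = (1149166692954808751, 68431880717760700)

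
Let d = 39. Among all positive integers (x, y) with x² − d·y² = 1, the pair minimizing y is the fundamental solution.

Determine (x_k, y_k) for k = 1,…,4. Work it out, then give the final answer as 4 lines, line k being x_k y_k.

25 4
1249 200
62425 9996
3120001 499600

√39 = [6; 4,12, …], period ℓ=2 (even) → k=1
step 0: (6, 1)  from 6·(1,0) + (0,1)
step 1: (25, 4)  from 4·(6,1) + (1,0)
(x₁, y₁) = (25, 4);  25² − 39·4² = 1 ✓
(25+4√39)^2 = 1249 + 200√39
(25+4√39)^3 = 62425 + 9996√39
(25+4√39)^4 = 3120001 + 499600√39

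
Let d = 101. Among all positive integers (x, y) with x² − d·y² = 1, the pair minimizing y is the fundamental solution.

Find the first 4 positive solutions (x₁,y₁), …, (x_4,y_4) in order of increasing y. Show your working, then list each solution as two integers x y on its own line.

√101 → a₀=10, period (20); ℓ=1 odd so k=1
step 0: (10, 1)  from 10·(1,0) + (0,1)
step 1: (201, 20)  from 20·(10,1) + (1,0)
(x₁, y₁) = (201, 20);  201² − 101·20² = 1 ✓
(x_2, y_2) = (201·201 + 101·20·20, 201·20 + 20·201) = (80801, 8040)
(x_3, y_3) = (201·80801 + 101·20·8040, 201·8040 + 20·80801) = (32481801, 3232060)
(x_4, y_4) = (201·32481801 + 101·20·3232060, 201·3232060 + 20·32481801) = (13057603201, 1299280080)

201 20
80801 8040
32481801 3232060
13057603201 1299280080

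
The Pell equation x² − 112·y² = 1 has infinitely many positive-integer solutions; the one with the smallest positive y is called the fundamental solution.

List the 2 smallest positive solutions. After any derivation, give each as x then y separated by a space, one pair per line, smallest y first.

√112 = [10; 1,1,2,1,1,20, …], period ℓ=6 (even) → k=5
i=0: a=10 ⇒ p=10, q=1
i=1: a=1 ⇒ p=11, q=1
i=2: a=1 ⇒ p=21, q=2
…
i=4: a=1 ⇒ p=74, q=7
i=5: a=1 ⇒ p=127, q=12
→ (127, 12).  Check: 127²=16129, 112·12²=16128, difference 1.
(x_2, y_2) = (127·127 + 112·12·12, 127·12 + 12·127) = (32257, 3048)

127 12
32257 3048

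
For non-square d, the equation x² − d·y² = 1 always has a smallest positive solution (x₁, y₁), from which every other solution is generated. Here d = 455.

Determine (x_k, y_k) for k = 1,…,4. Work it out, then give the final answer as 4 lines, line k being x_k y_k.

64 3
8191 384
1048384 49149
134184961 6290688

√455 = [21; 3,42, …], period ℓ=2 (even) → k=1
step 0: (21, 1)  from 21·(1,0) + (0,1)
step 1: (64, 3)  from 3·(21,1) + (1,0)
(x₁, y₁) = (64, 3);  64² − 455·3² = 1 ✓
k=2:  x_2 = 64·64+455·3·3 = 8191,  y_2 = 64·3+3·64 = 384
k=3:  x_3 = 64·8191+455·3·384 = 1048384,  y_3 = 64·384+3·8191 = 49149
k=4:  x_4 = 64·1048384+455·3·49149 = 134184961,  y_4 = 64·49149+3·1048384 = 6290688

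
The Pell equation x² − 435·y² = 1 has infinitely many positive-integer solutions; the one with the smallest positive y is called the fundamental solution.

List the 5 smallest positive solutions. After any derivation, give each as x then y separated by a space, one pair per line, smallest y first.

146 7
42631 2044
12448106 596841
3634804321 174275528
1061350413626 50887857335

√435 = [20; 1,5,1,40, …], period ℓ=4 (even) → k=3
k=0  a_k=20  p_k/q_k = 20/1
k=1  a_k=1  p_k/q_k = 21/1
k=2  a_k=5  p_k/q_k = 125/6
k=3  a_k=1  p_k/q_k = 146/7
fundamental: x₁=146, y₁=7  (since 21316 − 435·49 = 1)
(x_2, y_2) = (146·146 + 435·7·7, 146·7 + 7·146) = (42631, 2044)
(x_3, y_3) = (146·42631 + 435·7·2044, 146·2044 + 7·42631) = (12448106, 596841)
(x_4, y_4) = (146·12448106 + 435·7·596841, 146·596841 + 7·12448106) = (3634804321, 174275528)
(x_5, y_5) = (146·3634804321 + 435·7·174275528, 146·174275528 + 7·3634804321) = (1061350413626, 50887857335)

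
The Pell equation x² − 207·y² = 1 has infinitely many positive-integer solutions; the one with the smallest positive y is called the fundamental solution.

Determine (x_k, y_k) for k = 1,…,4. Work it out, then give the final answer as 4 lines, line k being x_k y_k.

[14; 2,1,1,2,1,1,2,28] for √207; ℓ=8 ⇒ convergent index 7
i=0: a=14 ⇒ p=14, q=1
…
i=6: a=1 ⇒ p=446, q=31
i=7: a=2 ⇒ p=1151, q=80
(x₁, y₁) = (1151, 80);  1151² − 207·80² = 1 ✓
(1151+80√207)^2 = 2649601 + 184160√207
(1151+80√207)^3 = 6099380351 + 423936240√207
(1151+80√207)^4 = 14040770918401 + 975901040320√207

1151 80
2649601 184160
6099380351 423936240
14040770918401 975901040320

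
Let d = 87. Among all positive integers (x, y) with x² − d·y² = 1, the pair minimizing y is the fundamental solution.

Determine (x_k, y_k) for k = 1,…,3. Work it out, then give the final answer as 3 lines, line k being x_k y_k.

[9; 3,18] for √87; ℓ=2 ⇒ convergent index 1
k=0  a_k=9  p_k/q_k = 9/1
k=1  a_k=3  p_k/q_k = 28/3
(x₁, y₁) = (28, 3);  28² − 87·3² = 1 ✓
k=2:  x_2 = 28·28+87·3·3 = 1567,  y_2 = 28·3+3·28 = 168
k=3:  x_3 = 28·1567+87·3·168 = 87724,  y_3 = 28·168+3·1567 = 9405

28 3
1567 168
87724 9405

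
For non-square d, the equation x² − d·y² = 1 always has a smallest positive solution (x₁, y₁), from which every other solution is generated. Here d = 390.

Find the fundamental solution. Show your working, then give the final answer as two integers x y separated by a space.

79 4

[19; 1,2,1,38] for √390; ℓ=4 ⇒ convergent index 3
a_0=19:  p_0=19·1+0=19,  q_0=19·0+1=1
…
a_2=2:  p_2=2·20+19=59,  q_2=2·1+1=3
a_3=1:  p_3=1·59+20=79,  q_3=1·3+1=4
(x₁, y₁) = (79, 4);  79² − 390·4² = 1 ✓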